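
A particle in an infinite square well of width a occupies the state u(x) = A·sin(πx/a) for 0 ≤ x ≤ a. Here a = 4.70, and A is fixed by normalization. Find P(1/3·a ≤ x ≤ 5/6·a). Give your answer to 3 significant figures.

P ≈ 0.776

The probability is P = ∫ |u|² dx over [1/3·a, 5/6·a].
The normalization integral ∫|u|²dx over the whole domain equals a/2·A², and A² cancels in the ratio.
Substituting t = x/a, A² and the length scale cancel in the ratio: P = ∫_{1/3}^{5/6} sin(π·t)^2 dt / ∫_{0}^{1} sin(π·t)^2 dt.
With ∫ sin(π·t)^2 dt = t/2 - sin(2·π·t)/(4·π) + C, the region integral is √(3)/(4·π) + 1/4 and the full one is 1/2.
Evaluating gives P = (√(3) + π)/(2·π).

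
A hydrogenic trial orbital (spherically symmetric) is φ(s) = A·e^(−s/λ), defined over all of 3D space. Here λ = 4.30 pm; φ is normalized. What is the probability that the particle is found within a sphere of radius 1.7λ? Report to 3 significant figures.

P = ∫ |φ|² 4πs² ds over s ≤ 1.7λ.
The full normalization integral is A²·[π·λ^3] = 1, fixing A².
In terms of u = s/λ (A², 4π and the length scale all cancel between numerator and denominator), P = [∫_{0}^{1.7} u^2·e^(-2·u) du] / [∫_{0}^{∞} u^2·e^(-2·u) du].
With ∫ u^2·e^(-2·u) du = -(2·u^2 + 2·u + 1)·e^(-2·u)/4 + C, the region integral is 1/4 - 509·e^(-17/5)/200 and the full one is 1/4.
Taking the ratio yields P = 0.6603.

P ≈ 0.660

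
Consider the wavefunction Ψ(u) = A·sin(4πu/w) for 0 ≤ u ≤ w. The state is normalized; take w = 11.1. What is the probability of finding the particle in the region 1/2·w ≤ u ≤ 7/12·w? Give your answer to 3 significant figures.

P ≈ 0.0489

P = ∫_{1/2·w}^{7/12·w} |Ψ(u)|² du.
With A² fixed by ∫|Ψ|² = 1, i.e. A² = (w/2)^(−1), substitute and integrate.
Substituting t = u/w, A² and the length scale cancel in the ratio: P = ∫_{1/2}^{7/12} sin(4·π·t)^2 dt / ∫_{0}^{1} sin(4·π·t)^2 dt.
With ∫ sin(4·π·t)^2 dt = t/2 - sin(4·π·t)·cos(4·π·t)/(8·π) + C, the region integral is -√(3)/(32·π) + 1/24 and the full one is 1/2.
This works out to P = (-√(3)/16 + π/12)/π.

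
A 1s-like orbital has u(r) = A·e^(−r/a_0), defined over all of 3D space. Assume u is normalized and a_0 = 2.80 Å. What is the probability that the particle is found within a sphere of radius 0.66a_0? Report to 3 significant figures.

P ≈ 0.148

Integrate the radial probability density 4πr²|u|² over r ≤ 0.66a_0.
Normalization gives A² = 1/(π·a_0^3).
Substituting t = r/a_0, A², 4π and the length scale all cancel in the ratio: P = ∫_{0}^{0.66} t^2·e^(-2·t) dt / ∫_{0}^{∞} t^2·e^(-2·t) dt.
An antiderivative of t^2·e^(-2·t) is -(2·t^2 + 2·t + 1)·e^(-2·t)/4; evaluating from 0 to 0.66 gives 1/4 - 3989·e^(-33/25)/5000, while the full integral is 1/4.
This evaluates to P = 0.1475.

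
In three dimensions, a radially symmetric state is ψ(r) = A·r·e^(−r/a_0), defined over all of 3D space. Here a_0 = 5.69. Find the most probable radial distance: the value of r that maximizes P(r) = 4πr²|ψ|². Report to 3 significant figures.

Set d/dr [P(r) = 4πr²|ψ|²] = 0 and solve for r > 0.
This gives r = 2·a_0.
With a_0 = 5.69, the most probable radial distance is 11.38.

r ≈ 11.4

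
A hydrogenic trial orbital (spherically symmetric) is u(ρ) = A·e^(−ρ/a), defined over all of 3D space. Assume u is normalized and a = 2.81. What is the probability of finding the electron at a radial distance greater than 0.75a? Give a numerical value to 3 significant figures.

P ≈ 0.809

P = ∫ |u|² 4πρ² dρ over ρ > 0.75a.
A² is fixed by ∫₀^∞ 4πρ²|u|² dρ = 1, i.e. A² = (π·a^3)^(−1).
Substituting t = ρ/a, A², 4π and the length scale all cancel in the ratio: P = ∫_{0.75}^{∞} t^2·e^(-2·t) dt / ∫_{0}^{∞} t^2·e^(-2·t) dt.
Using ∫ t^2·e^(-2·t) dt = -(2·t^2 + 2·t + 1)·e^(-2·t)/4, the numerator is 29·e^(-3/2)/32 and the denominator is 1/4.
The region integral divided by the full integral gives P = 0.8088.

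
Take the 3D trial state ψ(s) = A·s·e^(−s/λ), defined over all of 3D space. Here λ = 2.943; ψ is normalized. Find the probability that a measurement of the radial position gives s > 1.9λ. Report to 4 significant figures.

P = ∫ |ψ|² 4πs² ds over s > 1.9λ.
Normalization gives A² = 1/(3·π·λ^5).
Substituting u = s/λ, A², 4π and the length scale all cancel in the ratio: P = ∫_{1.9}^{∞} u^4·e^(-2·u) du / ∫_{0}^{∞} u^4·e^(-2·u) du.
With ∫ u^4·e^(-2·u) du = -(u^4/2 + u^3 + 3·u^2/2 + 3·u/2 + 3/4)·e^(-2·u) + C, the region integral is ≈ 0.500883 and the full one is 3/4.
This evaluates to P = 0.66784.

P ≈ 0.6678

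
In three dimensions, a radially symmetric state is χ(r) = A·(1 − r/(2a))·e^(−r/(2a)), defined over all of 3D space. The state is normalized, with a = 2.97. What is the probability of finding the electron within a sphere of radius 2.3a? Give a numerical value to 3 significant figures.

Integrate the radial probability density 4πr²|χ|² over r ≤ 2.3a.
Normalization gives A² = 1/(8·π·a^3).
Let u = r/a; then A², 4π and the length scale all cancel, so P = ∫_{0}^{2.3} u^2·(1 - u/2)^2·e^(-u) du ÷ ∫_{0}^{∞} u^2·(1 - u/2)^2·e^(-u) du.
Using ∫ u^2·(1 - u/2)^2·e^(-u) du = -(u^4/4 + u^2 + 2·u + 2)·e^(-u), the numerator is ≈ 0.10651 and the denominator is 2.
The region integral divided by the full integral gives P = 0.05325.

P ≈ 0.0533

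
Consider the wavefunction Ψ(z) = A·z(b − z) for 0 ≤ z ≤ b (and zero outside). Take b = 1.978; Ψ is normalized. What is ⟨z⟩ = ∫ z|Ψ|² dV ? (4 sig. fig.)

The expectation value is the |Ψ|²-weighted average of z: ∫ z|Ψ|² dz.
The ratio of the moment integral to the normalization integral gives ⟨z⟩ = b/2.
With b = 1.978, ⟨z⟩ = 0.98900.

⟨z⟩ ≈ 0.9890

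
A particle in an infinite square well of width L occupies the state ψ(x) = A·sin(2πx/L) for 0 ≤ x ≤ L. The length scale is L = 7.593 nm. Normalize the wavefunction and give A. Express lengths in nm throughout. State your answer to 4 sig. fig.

We need A² ∫|f|² dx = 1, taking the integral from 0 to L.
With ψ = A·sin(2πx/L), the integral evaluates to A²·[L/2].
So A² = (L/2)^(−1).
With L = 7.593: A² = 0.26340 and A = 0.51323.

A ≈ 0.5132 nm^(-1/2)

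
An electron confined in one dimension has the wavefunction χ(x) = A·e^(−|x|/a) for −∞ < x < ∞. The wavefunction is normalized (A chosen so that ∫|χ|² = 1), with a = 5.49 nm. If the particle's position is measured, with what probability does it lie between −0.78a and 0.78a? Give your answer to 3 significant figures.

P ≈ 0.790

P = ∫_{−0.78a}^{0.78a} |χ(x)|² dx.
With A² fixed by ∫|χ|² = 1, i.e. A² = (a)^(−1), substitute and integrate.
By symmetry take twice the x ≥ 0 contribution in numerator and denominator; the 2's cancel. In terms of u = x/a (A² and the length scale cancel between numerator and denominator), P = [∫_{0}^{0.78} e^(-2·u) du] / [∫_{0}^{∞} e^(-2·u) du].
An antiderivative of e^(-2·u) is -e^(-2·u)/2; evaluating from 0 to 0.78 gives 1/2 - e^(-39/25)/2, while the full integral is 1/2.
Taking the ratio, P = 0.7899.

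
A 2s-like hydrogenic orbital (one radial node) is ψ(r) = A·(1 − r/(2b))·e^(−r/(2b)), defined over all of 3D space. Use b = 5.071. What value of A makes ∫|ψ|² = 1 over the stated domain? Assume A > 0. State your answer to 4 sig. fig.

Require ∫ |ψ|² 4πr² dr = 1 over the whole domain.
(Spherical symmetry: dV = 4πr² dr.)
The integral (without the A² prefactor) comes out to 8·π·b^3.
Hence A² = 1/[8·π·b^3].
Plugging in b = 5.071 yields A = 0.017468.

A ≈ 0.01747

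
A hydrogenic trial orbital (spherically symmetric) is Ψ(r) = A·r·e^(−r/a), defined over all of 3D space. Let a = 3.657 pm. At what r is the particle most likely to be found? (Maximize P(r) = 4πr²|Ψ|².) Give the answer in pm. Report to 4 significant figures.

r ≈ 7.314 pm

Set d/dr [P(r) = 4πr²|Ψ|²] = 0 and solve for r > 0.
This gives r = 2·a.
With a = 3.657, the most probable radial distance is 7.3140 pm.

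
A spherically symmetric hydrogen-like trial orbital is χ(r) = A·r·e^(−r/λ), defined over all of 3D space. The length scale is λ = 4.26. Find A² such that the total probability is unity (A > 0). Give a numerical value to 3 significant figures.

A^2 ≈ 0.0000756

We need A² ∫|f|² 4πr² dr = 1, taking the integral from 0 to ∞.
Recall ∫₀^∞ r^m e^(−r/β) dr = m!·β^(m+1), ∫|χ|² 4πr² dr = A²·(3·π·λ^5).
With λ = 4.26: A² = 0.00007563 and A = 0.008696.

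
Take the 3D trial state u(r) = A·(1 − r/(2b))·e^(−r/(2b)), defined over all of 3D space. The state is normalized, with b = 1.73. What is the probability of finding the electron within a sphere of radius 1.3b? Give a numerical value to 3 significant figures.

Integrate the radial probability density 4πr²|u|² over r ≤ 1.3b.
The full normalization integral is A²·[8·π·b^3] = 1, fixing A².
Substituting t = r/b, A², 4π and the length scale all cancel in the ratio: P = ∫_{0}^{1.3} t^2·(1 - t/2)^2·e^(-t) dt / ∫_{0}^{∞} t^2·(1 - t/2)^2·e^(-t) dt.
An antiderivative of t^2·(1 - t/2)^2·e^(-t) is -(t^4/4 + t^2 + 2·t + 2)·e^(-t); evaluating from 0 to 1.3 gives ≈ 0.091181, while the full integral is 2.
The region integral divided by the full integral gives P = 0.04559.

P ≈ 0.0456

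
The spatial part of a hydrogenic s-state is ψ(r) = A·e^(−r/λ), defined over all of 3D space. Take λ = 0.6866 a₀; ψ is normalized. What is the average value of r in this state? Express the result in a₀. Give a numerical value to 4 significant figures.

By definition ⟨r⟩ = ∫ r |ψ(r)|² 4πr² dr.
Since the A² factors cancel between numerator and denominator, ⟨r⟩ = 3·λ/2.
Putting λ = 0.6866 gives 1.0299.

⟨r⟩ ≈ 1.030 a₀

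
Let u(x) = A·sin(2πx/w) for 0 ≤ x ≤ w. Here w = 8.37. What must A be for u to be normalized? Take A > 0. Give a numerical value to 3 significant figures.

We need A² ∫|f|² dx = 1, taking the integral from 0 to w.
Using sin²θ = (1 − cos 2θ)/2, ∫|u|² dx = A²·(w/2).
Substituting w = 8.37 gives A² = 0.2389, so A = 0.4888.

A ≈ 0.489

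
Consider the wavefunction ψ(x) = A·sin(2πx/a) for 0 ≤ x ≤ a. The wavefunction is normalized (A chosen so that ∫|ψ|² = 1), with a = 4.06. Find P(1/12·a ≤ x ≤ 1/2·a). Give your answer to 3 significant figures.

P ≈ 0.486

The probability is P = ∫ |ψ|² dx over [1/12·a, 1/2·a].
With A² fixed by ∫|ψ|² = 1, i.e. A² = (a/2)^(−1), substitute and integrate.
Substituting u = x/a, A² and the length scale cancel in the ratio: P = ∫_{1/12}^{1/2} sin(2·π·u)^2 du / ∫_{0}^{1} sin(2·π·u)^2 du.
Using ∫ sin(2·π·u)^2 du = u/2 - sin(4·π·u)/(8·π), the numerator is √(3)/(16·π) + 5/24 and the denominator is 1/2.
Taking the ratio, P = √(3)/(8·π) + 5/12.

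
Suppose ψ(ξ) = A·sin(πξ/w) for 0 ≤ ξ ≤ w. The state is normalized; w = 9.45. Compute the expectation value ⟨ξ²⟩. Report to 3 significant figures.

By definition ⟨ξ²⟩ = ∫ ξ^2 |ψ(ξ)|² dξ.
Since the A² factors cancel between numerator and denominator, ⟨ξ²⟩ = -w^2/(2·π^2) + w^2/3.
With w = 9.45, ⟨ξ^2⟩ = 25.24.

⟨ξ^2⟩ ≈ 25.2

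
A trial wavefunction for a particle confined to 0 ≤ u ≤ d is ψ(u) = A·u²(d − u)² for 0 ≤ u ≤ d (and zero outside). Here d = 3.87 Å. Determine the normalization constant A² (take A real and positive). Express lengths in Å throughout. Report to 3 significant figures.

A^2 ≈ 0.00324 Å^(-9)

Require ∫ |ψ|² du = 1 over the whole domain.
Expanding the polynomial and integrating term by term, the integral (without the A² prefactor) comes out to d^9/630.
Substituting d = 3.87 gives A² = 0.003236, so A = 0.05688.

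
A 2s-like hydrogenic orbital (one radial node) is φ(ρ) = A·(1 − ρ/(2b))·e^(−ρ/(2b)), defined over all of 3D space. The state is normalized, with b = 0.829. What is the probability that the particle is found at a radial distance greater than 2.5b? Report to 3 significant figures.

P = ∫ |φ|² 4πρ² dρ over ρ > 2.5b.
Normalization gives A² = 1/(8·π·b^3).
Let u = ρ/b; then A², 4π and the length scale all cancel, so P = ∫_{2.5}^{∞} u^2·(1 - u/2)^2·e^(-u) du ÷ ∫_{0}^{∞} u^2·(1 - u/2)^2·e^(-u) du.
With ∫ u^2·(1 - u/2)^2·e^(-u) du = -(u^4/4 + u^2 + 2·u + 2)·e^(-u) + C, the region integral is 1473·e^(-5/2)/64 and the full one is 2.
Taking the ratio yields P = 0.9446.

P ≈ 0.945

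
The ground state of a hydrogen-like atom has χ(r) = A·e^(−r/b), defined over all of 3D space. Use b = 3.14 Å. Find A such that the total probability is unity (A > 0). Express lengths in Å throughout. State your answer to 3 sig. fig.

Normalization requires ∫|χ|² 4πr² dr = 1, integrated from 0 to ∞.
In 3D with spherical symmetry the volume element is 4πr² dr.
∫|χ|² 4πr² dr = A²·(π·b^3).
With b = 3.14: A² = 0.01028 and A = 0.1014.

A ≈ 0.101 Å^(-3/2)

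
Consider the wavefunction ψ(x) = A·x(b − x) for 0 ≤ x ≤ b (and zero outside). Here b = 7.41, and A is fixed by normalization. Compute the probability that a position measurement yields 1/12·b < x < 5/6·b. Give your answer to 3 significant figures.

The probability is P = ∫ |ψ|² dx over [1/12·b, 5/6·b].
Since A² = 1/(b^5/30), this is the region integral divided by the full normalization integral.
Let u = x/b; then A² and the length scale cancel, so P = ∫_{1/12}^{5/6} u^2·(1 - u)^2 du ÷ ∫_{0}^{1} u^2·(1 - u)^2 du.
An antiderivative of u^2·(1 - u)^2 is u^3·(6·u^2 - 15·u + 10)/30; evaluating from 1/12 to 5/6 gives ≈ 0.031981, while the full integral is 1/30.
This works out to P = 4421/4608.

P ≈ 0.959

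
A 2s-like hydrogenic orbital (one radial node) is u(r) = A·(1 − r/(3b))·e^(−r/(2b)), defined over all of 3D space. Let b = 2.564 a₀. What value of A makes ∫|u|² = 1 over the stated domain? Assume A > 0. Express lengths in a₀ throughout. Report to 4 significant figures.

We need A² ∫|f|² 4πr² dr = 1, taking the integral from 0 to ∞.
Using ∫₀^∞ rⁿ e^(−αr) dr = n!/αⁿ⁺¹, carrying out the integral gives A² · 8·π·b^3/3.
So A² = (8·π·b^3/3)^(−1).
With b = 2.564: A² = 0.0070815 and A = 0.084152.

A ≈ 0.08415 a₀^(-3/2)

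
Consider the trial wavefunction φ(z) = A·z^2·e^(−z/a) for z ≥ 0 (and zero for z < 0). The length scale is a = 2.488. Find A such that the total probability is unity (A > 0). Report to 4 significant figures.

The normalization condition is ∫|φ|² dz = 1 from 0 to ∞.
The integral (without the A² prefactor) comes out to 3·a^5/4.
Plugging in a = 2.488 yields A = 0.11826.

A ≈ 0.1183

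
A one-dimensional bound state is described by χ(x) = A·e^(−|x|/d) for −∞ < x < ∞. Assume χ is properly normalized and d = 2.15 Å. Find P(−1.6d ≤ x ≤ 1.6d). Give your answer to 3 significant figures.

P ≈ 0.959

The probability is P = ∫ |χ|² dx over [−1.6d, 1.6d].
Since A² = 1/(d), this is the region integral divided by the full normalization integral.
By symmetry take twice the x ≥ 0 contribution in numerator and denominator; the 2's cancel. Substituting u = x/d, A² and the length scale cancel in the ratio: P = ∫_{0}^{1.6} e^(-2·u) du / ∫_{0}^{∞} e^(-2·u) du.
With ∫ e^(-2·u) du = -e^(-2·u)/2 + C, the region integral is 1/2 - e^(-16/5)/2 and the full one is 1/2.
The result is P = 0.9592.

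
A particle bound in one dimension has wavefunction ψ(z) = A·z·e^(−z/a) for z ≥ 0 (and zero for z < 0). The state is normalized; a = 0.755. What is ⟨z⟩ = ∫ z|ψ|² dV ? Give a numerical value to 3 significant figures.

The expectation value is the |ψ|²-weighted average of z: ∫ z|ψ|² dz.
Using ∫₀^∞ zⁿ e^(−αz) dz = n!/αⁿ⁺¹, since the A² factors cancel between numerator and denominator, ⟨z⟩ = 3·a/2.
Putting a = 0.755 gives 1.133.

⟨z⟩ ≈ 1.13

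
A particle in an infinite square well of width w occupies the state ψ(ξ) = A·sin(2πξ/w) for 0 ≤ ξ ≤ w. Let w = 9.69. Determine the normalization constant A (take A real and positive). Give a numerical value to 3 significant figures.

We need A² ∫|f|² dξ = 1, taking the integral from 0 to w.
∫|ψ|² dξ = A²·(w/2).
With w = 9.69: A² = 0.2064 and A = 0.4543.

A ≈ 0.454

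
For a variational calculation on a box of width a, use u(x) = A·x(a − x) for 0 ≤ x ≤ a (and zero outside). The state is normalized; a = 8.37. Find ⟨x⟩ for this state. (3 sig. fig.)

⟨x⟩ ≈ 4.19

The expectation value is the |u|²-weighted average of x: ∫ x|u|² dx.
The ratio of the moment integral to the normalization integral gives ⟨x⟩ = a/2.
Putting a = 8.37 gives 4.185.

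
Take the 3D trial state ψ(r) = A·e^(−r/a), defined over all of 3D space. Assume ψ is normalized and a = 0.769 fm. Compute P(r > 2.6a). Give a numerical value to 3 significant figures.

P ≈ 0.109

With dV = 4πr²dr, the probability is ∫|ψ|² dV over r > 2.6a.
Normalization gives A² = 1/(π·a^3).
Substituting u = r/a, A², 4π and the length scale all cancel in the ratio: P = ∫_{2.6}^{∞} u^2·e^(-2·u) du / ∫_{0}^{∞} u^2·e^(-2·u) du.
Using ∫ u^2·e^(-2·u) du = -(2·u^2 + 2·u + 1)·e^(-2·u)/4, the numerator is 493·e^(-26/5)/100 and the denominator is 1/4.
The region integral divided by the full integral gives P = 0.1088.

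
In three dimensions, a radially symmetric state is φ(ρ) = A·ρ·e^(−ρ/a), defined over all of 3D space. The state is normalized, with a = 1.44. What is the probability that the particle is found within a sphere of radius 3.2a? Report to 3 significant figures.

P ≈ 0.765

With dV = 4πρ²dρ, the probability is ∫|φ|² dV over ρ ≤ 3.2a.
A² is fixed by ∫₀^∞ 4πρ²|φ|² dρ = 1, i.e. A² = (3·π·a^5)^(−1).
Substituting u = ρ/a, A², 4π and the length scale all cancel in the ratio: P = ∫_{0}^{3.2} u^4·e^(-2·u) du / ∫_{0}^{∞} u^4·e^(-2·u) du.
Using ∫ u^4·e^(-2·u) du = -(u^4/2 + u^3 + 3·u^2/2 + 3·u/2 + 3/4)·e^(-2·u), the numerator is ≈ 0.57370 and the denominator is 3/4.
Taking the ratio yields P = 0.7649.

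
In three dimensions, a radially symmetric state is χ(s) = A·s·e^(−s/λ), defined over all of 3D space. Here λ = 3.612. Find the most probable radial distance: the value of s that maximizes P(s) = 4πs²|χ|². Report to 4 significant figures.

Differentiate P(s) = 4πs²|χ|² with respect to s and set to zero.
This gives s = 2·λ.
With λ = 3.612, the most probable radial distance is 7.2240.

s ≈ 7.224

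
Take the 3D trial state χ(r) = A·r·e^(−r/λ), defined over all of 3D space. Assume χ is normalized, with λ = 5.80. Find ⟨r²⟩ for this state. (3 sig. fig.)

The expectation value is the |χ|²-weighted average of r^2: ∫ r^2|χ|² 4πr² dr.
Evaluating both integrals, ⟨r²⟩ = 15·λ^2/2.
Putting λ = 5.80 gives 252.3.

⟨r^2⟩ ≈ 252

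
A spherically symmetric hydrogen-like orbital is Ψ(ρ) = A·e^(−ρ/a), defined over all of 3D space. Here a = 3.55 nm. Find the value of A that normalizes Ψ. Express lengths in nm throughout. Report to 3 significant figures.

A ≈ 0.0843 nm^(-3/2)

We need A² ∫|f|² 4πρ² dρ = 1, taking the integral from 0 to ∞.
(Spherical symmetry: dV = 4πρ² dρ.)
With Ψ = A·e^(−ρ/a), the integral evaluates to A²·[π·a^3].
Substituting a = 3.55 gives A² = 0.007115, so A = 0.08435.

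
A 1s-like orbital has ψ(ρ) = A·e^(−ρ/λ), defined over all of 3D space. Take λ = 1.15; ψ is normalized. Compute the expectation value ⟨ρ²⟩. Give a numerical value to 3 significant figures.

The expectation value is the |ψ|²-weighted average of ρ^2: ∫ ρ^2|ψ|² 4πρ² dρ.
With ∫₀^∞ ρ^4 e^(−αρ) dρ = 4!/α^5, evaluating both integrals, ⟨ρ²⟩ = 3·λ^2.
With λ = 1.15, ⟨ρ^2⟩ = 3.968.

⟨ρ^2⟩ ≈ 3.97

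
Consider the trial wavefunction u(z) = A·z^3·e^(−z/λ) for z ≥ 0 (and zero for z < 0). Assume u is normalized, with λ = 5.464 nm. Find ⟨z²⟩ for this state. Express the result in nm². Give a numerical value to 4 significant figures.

⟨z²⟩ = ∫ z^2 |u|² dz over the full domain.
Recall ∫₀^∞ z^m e^(−z/β) dz = m!·β^(m+1), since the A² factors cancel between numerator and denominator, ⟨z²⟩ = 14·λ^2.
Putting λ = 5.464 gives 417.97.

⟨z^2⟩ ≈ 418.0 nm^2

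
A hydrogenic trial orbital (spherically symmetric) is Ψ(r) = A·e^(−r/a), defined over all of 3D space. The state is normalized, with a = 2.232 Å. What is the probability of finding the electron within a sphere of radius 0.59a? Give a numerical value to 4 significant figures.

P = ∫ |Ψ|² 4πr² dr over r ≤ 0.59a.
The full normalization integral is A²·[π·a^3] = 1, fixing A².
Let u = r/a; then A², 4π and the length scale all cancel, so P = ∫_{0}^{0.59} u^2·e^(-2·u) du ÷ ∫_{0}^{∞} u^2·e^(-2·u) du.
With ∫ u^2·e^(-2·u) du = -(2·u^2 + 2·u + 1)·e^(-2·u)/4 + C, the region integral is ≈ 0.0290512 and the full one is 1/4.
The region integral divided by the full integral gives P = 0.11620.

P ≈ 0.1162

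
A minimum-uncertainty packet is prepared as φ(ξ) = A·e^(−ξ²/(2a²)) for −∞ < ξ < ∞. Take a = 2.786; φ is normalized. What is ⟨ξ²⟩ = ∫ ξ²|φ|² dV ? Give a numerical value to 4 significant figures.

⟨ξ²⟩ = ∫ ξ^2 |φ|² dξ over the full domain.
The ratio of the moment integral to the normalization integral gives ⟨ξ²⟩ = a^2/2.
With a = 2.786, ⟨ξ^2⟩ = 3.8809.

⟨ξ^2⟩ ≈ 3.881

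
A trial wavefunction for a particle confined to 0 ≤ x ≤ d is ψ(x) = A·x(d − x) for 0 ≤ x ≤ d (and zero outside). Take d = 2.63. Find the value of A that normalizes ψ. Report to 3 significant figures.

The normalization condition is ∫|ψ|² dx = 1 from 0 to d.
Expanding the polynomial and integrating term by term, ∫|ψ|² dx = A²·(d^5/30).
Setting this equal to 1 gives A² = 1/(d^5/30).
Plugging in d = 2.63 yields A = 0.4883.

A ≈ 0.488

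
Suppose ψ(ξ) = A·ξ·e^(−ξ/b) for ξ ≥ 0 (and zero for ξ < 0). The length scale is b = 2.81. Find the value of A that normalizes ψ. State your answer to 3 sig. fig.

The normalization condition is ∫|ψ|² dξ = 1 from 0 to ∞.
Using ∫₀^∞ ξⁿ e^(−αξ) dξ = n!/αⁿ⁺¹, ∫|ψ|² dξ = A²·(b^3/4).
So A² = (b^3/4)^(−1).
Substituting b = 2.81 gives A² = 0.1803, so A = 0.4246.

A ≈ 0.425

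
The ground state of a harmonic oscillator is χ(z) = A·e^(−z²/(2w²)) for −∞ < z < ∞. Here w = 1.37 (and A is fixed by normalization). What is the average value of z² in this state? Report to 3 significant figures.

The expectation value is the |χ|²-weighted average of z^2: ∫ z^2|χ|² dz.
The ratio of the moment integral to the normalization integral gives ⟨z²⟩ = w^2/2.
Putting w = 1.37 gives 0.9385.

⟨z^2⟩ ≈ 0.938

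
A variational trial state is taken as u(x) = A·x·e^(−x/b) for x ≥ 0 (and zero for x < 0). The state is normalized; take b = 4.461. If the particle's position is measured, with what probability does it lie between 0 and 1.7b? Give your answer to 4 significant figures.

P ≈ 0.6603

|u|² is the probability density, so P = ∫_{0}^{1.7b} |u|² dx.
Since A² = 1/(b^3/4), this is the region integral divided by the full normalization integral.
Let t = x/b; then A² and the length scale cancel, so P = ∫_{0}^{1.7} t^2·e^(-2·t) dt ÷ ∫_{0}^{∞} t^2·e^(-2·t) dt.
An antiderivative of t^2·e^(-2·t) is -(2·t^2 + 2·t + 1)·e^(-2·t)/4; evaluating from 0 to 1.7 gives 1/4 - 509·e^(-17/5)/200, while the full integral is 1/4.
Evaluating gives P = 0.66026.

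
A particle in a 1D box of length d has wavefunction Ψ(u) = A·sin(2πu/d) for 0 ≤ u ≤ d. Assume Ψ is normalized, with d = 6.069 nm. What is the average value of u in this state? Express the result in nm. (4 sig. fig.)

⟨u⟩ = ∫ u |Ψ|² du over the full domain.
Evaluating both integrals, ⟨u⟩ = d/2.
Putting d = 6.069 gives 3.0345.

⟨u⟩ ≈ 3.035 nm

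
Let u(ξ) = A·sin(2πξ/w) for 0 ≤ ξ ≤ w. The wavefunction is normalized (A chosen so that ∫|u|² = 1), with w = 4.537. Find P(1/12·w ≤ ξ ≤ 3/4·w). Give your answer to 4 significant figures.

The probability is P = ∫ |u|² dξ over [1/12·w, 3/4·w].
The normalization integral ∫|u|²dξ over the whole domain equals w/2·A², and A² cancels in the ratio.
In terms of t = ξ/w (A² and the length scale cancel between numerator and denominator), P = [∫_{1/12}^{3/4} sin(2·π·t)^2 dt] / [∫_{0}^{1} sin(2·π·t)^2 dt].
An antiderivative of sin(2·π·t)^2 is t/2 - sin(4·π·t)/(8·π); evaluating from 1/12 to 3/4 gives √(3)/(16·π) + 1/3, while the full integral is 1/2.
Evaluating gives P = √(3)/(8·π) + 2/3.

P ≈ 0.7356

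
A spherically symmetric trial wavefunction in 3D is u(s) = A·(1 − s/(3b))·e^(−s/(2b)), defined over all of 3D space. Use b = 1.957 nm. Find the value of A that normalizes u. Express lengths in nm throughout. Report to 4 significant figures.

A ≈ 0.1262 nm^(-3/2)

Normalization requires ∫|u|² 4πs² ds = 1, integrated from 0 to ∞.
With ∫₀^∞ s^4 e^(−αs) ds = 4!/α^5, with u = A·(1 − s/(3b))·e^(−s/(2b)), the integral evaluates to A²·[8·π·b^3/3].
Setting this equal to 1 gives A² = 1/(8·π·b^3/3).
Substituting b = 1.957 gives A² = 0.015926, so A = 0.12620.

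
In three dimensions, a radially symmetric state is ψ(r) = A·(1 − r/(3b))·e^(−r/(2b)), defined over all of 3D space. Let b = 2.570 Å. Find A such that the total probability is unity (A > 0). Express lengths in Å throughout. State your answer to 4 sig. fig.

Normalization requires ∫|ψ|² 4πr² dr = 1, integrated from 0 to ∞.
The angular integral contributes 4π, leaving ∫₀^∞ r²|ψ|² dr.
Using ∫₀^∞ rⁿ e^(−αr) dr = n!/αⁿ⁺¹, carrying out the integral gives A² · 8·π·b^3/3.
Setting this equal to 1 gives A² = 1/(8·π·b^3/3).
Plugging in b = 2.570 yields A = 0.083857.

A ≈ 0.08386 Å^(-3/2)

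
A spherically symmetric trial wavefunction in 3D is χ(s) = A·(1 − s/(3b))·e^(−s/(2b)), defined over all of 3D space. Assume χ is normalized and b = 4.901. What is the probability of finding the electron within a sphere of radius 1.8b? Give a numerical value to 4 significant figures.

Integrate the radial probability density 4πs²|χ|² over s ≤ 1.8b.
The full normalization integral is A²·[8·π·b^3/3] = 1, fixing A².
Let u = s/b; then A², 4π and the length scale all cancel, so P = ∫_{0}^{1.8} u^2·(1 - u/3)^2·e^(-u) du ÷ ∫_{0}^{∞} u^2·(1 - u/3)^2·e^(-u) du.
With ∫ u^2·(1 - u/3)^2·e^(-u) du = (-u^4 + 2·u^3 - 3·u^2 - 6·u - 6)·e^(-u)/9 + C, the region integral is 2/3 - 5282·e^(-9/5)/1875 and the full one is 2/3.
This evaluates to P = 0.30151.

P ≈ 0.3015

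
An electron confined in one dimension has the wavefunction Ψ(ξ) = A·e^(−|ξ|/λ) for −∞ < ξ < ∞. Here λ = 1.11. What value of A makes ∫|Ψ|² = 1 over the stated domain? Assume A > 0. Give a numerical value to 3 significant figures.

A ≈ 0.949

Require ∫ |Ψ|² dξ = 1 over the whole domain.
With ∫₀^∞ ξ^0 e^(−αξ) dξ = 0!/α^1, with Ψ = A·e^(−|ξ|/λ), the integral evaluates to A²·[λ].
With λ = 1.11: A² = 0.9009 and A = 0.9492.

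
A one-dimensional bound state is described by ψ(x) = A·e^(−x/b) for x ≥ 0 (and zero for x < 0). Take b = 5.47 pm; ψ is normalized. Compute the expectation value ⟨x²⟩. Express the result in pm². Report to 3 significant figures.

The expectation value is the |ψ|²-weighted average of x^2: ∫ x^2|ψ|² dx.
Since the A² factors cancel between numerator and denominator, ⟨x²⟩ = b^2/2.
Putting b = 5.47 gives 14.96.

⟨x^2⟩ ≈ 15.0 pm^2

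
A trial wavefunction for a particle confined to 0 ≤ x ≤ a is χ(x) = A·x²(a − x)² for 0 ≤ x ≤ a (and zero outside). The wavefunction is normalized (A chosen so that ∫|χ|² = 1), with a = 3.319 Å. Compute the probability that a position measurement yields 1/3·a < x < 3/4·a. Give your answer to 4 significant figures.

P ≈ 0.8062

The probability is P = ∫ |χ|² dx over [1/3·a, 3/4·a].
With A² fixed by ∫|χ|² = 1, i.e. A² = (a^9/630)^(−1), substitute and integrate.
Let u = x/a; then A² and the length scale cancel, so P = ∫_{1/3}^{3/4} u^4·(1 - u)^4 du ÷ ∫_{0}^{1} u^4·(1 - u)^4 du.
With ∫ u^4·(1 - u)^4 du = u^5·(70·u^4 - 315·u^3 + 540·u^2 - 420·u + 126)/630 + C, the region integral is ≈ 0.00127973 and the full one is 1/630.
Evaluating gives P = 0.80623.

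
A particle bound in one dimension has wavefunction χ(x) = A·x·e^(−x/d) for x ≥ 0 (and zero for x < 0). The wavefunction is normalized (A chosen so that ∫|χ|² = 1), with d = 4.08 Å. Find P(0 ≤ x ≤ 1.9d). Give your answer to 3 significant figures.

P = ∫_{0}^{1.9d} |χ(x)|² dx.
The normalization integral ∫|χ|²dx over the whole domain equals d^3/4·A², and A² cancels in the ratio.
Substituting u = x/d, A² and the length scale cancel in the ratio: P = ∫_{0}^{1.9} u^2·e^(-2·u) du / ∫_{0}^{∞} u^2·e^(-2·u) du.
An antiderivative of u^2·e^(-2·u) is -(2·u^2 + 2·u + 1)·e^(-2·u)/4; evaluating from 0 to 1.9 gives 1/4 - 601·e^(-19/5)/200, while the full integral is 1/4.
This works out to P = 0.7311.

P ≈ 0.731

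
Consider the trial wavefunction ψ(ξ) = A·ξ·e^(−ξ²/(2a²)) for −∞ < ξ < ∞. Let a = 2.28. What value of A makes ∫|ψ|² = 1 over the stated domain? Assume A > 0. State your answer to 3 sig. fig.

A ≈ 0.309

We need A² ∫|f|² dξ = 1, taking the integral from −∞ to ∞.
With ψ = A·ξ·e^(−ξ²/(2a²)), the integral evaluates to A²·[√(π)·a^3/2].
So A² = (√(π)·a^3/2)^(−1).
With a = 2.28: A² = 0.09520 and A = 0.3085.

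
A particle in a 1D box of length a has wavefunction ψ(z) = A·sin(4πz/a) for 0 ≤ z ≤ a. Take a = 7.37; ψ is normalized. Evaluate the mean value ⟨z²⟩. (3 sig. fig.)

⟨z²⟩ = ∫ z^2 |ψ|² dz over the full domain.
Using sin²θ = (1 − cos 2θ)/2, since the A² factors cancel between numerator and denominator, ⟨z²⟩ = -a^2/(32·π^2) + a^2/3.
With a = 7.37, ⟨z^2⟩ = 17.93.

⟨z^2⟩ ≈ 17.9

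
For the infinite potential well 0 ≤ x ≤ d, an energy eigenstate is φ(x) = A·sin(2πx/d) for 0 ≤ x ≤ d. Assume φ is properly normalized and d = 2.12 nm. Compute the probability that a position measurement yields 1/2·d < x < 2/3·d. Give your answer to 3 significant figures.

P ≈ 0.0978

The probability is P = ∫ |φ|² dx over [1/2·d, 2/3·d].
With A² fixed by ∫|φ|² = 1, i.e. A² = (d/2)^(−1), substitute and integrate.
In terms of u = x/d (A² and the length scale cancel between numerator and denominator), P = [∫_{1/2}^{2/3} sin(2·π·u)^2 du] / [∫_{0}^{1} sin(2·π·u)^2 du].
Using ∫ sin(2·π·u)^2 du = u/2 - sin(4·π·u)/(8·π), the numerator is -√(3)/(16·π) + 1/12 and the denominator is 1/2.
This works out to P = (-√(3)/8 + π/6)/π.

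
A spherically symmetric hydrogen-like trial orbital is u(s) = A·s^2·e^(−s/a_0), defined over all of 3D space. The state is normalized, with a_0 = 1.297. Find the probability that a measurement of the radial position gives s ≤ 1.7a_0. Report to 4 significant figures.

P ≈ 0.05785

Integrate the radial probability density 4πs²|u|² over s ≤ 1.7a_0.
A² is fixed by ∫₀^∞ 4πs²|u|² ds = 1, i.e. A² = (45·π·a_0^7/2)^(−1).
Let t = s/a_0; then A², 4π and the length scale all cancel, so P = ∫_{0}^{1.7} t^6·e^(-2·t) dt ÷ ∫_{0}^{∞} t^6·e^(-2·t) dt.
An antiderivative of t^6·e^(-2·t) is -(4·t^6 + 12·t^5 + 30·t^4 + 60·t^3 + 90·t^2 + 90·t + 45)·e^(-2·t)/8; evaluating from 0 to 1.7 gives ≈ 0.325424, while the full integral is 45/8.
Taking the ratio yields P = 0.057853.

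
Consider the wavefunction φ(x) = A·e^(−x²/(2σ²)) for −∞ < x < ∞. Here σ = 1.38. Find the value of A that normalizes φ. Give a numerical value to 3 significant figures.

The normalization condition is ∫|φ|² dx = 1 from −∞ to ∞.
Differentiating ∫e^(−αx²) dx = √(π/α) under α to get the higher moments, carrying out the integral gives A² · √(π)·σ.
Setting this equal to 1 gives A² = 1/(√(π)·σ).
Plugging in σ = 1.38 yields A = 0.6394.

A ≈ 0.639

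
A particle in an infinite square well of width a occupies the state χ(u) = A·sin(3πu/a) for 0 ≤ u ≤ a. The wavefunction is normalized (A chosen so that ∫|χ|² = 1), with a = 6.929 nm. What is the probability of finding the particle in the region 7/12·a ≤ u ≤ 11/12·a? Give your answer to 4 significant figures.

P ≈ 0.3333

|χ|² is the probability density, so P = ∫_{7/12·a}^{11/12·a} |χ|² du.
With A² fixed by ∫|χ|² = 1, i.e. A² = (a/2)^(−1), substitute and integrate.
Substituting t = u/a, A² and the length scale cancel in the ratio: P = ∫_{7/12}^{11/12} sin(3·π·t)^2 dt / ∫_{0}^{1} sin(3·π·t)^2 dt.
An antiderivative of sin(3·π·t)^2 is t/2 - sin(6·π·t)/(12·π); evaluating from 7/12 to 11/12 gives 1/6, while the full integral is 1/2.
Evaluating gives P = 1/3.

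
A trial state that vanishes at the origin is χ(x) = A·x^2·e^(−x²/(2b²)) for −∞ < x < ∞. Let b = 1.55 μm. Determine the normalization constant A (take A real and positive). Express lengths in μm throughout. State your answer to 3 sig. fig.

Normalization requires ∫|χ|² dx = 1, integrated from −∞ to ∞.
With χ = A·x^2·e^(−x²/(2b²)), the integral evaluates to A²·[3·√(π)·b^5/4].
Hence A² = 1/[3·√(π)·b^5/4].
With b = 1.55: A² = 0.08408 and A = 0.2900.

A ≈ 0.290 μm^(-5/2)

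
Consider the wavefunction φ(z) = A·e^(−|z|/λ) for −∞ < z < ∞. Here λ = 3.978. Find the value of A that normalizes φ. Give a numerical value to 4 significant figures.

A ≈ 0.5014

The normalization condition is ∫|φ|² dz = 1 from −∞ to ∞.
Using ∫₀^∞ zⁿ e^(−αz) dz = n!/αⁿ⁺¹, carrying out the integral gives A² · λ.
So A² = (λ)^(−1).
Plugging in λ = 3.978 yields A = 0.50138.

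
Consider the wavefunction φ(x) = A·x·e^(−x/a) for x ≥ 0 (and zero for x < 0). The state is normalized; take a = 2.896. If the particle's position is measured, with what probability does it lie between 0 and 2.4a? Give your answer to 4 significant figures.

P ≈ 0.8575

P = ∫_{0}^{2.4a} |φ(x)|² dx.
Since A² = 1/(a^3/4), this is the region integral divided by the full normalization integral.
Let u = x/a; then A² and the length scale cancel, so P = ∫_{0}^{2.4} u^2·e^(-2·u) du ÷ ∫_{0}^{∞} u^2·e^(-2·u) du.
With ∫ u^2·e^(-2·u) du = -(2·u^2 + 2·u + 1)·e^(-2·u)/4 + C, the region integral is 1/4 - 433·e^(-24/5)/100 and the full one is 1/4.
Evaluating gives P = 0.85746.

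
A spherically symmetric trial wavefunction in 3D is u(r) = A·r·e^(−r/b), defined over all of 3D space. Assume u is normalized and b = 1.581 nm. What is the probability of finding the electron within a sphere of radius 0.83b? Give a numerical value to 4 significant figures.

P = ∫ |u|² 4πr² dr over r ≤ 0.83b.
Normalization gives A² = 1/(3·π·b^5).
Substituting t = r/b, A², 4π and the length scale all cancel in the ratio: P = ∫_{0}^{0.83} t^4·e^(-2·t) dt / ∫_{0}^{∞} t^4·e^(-2·t) dt.
With ∫ t^4·e^(-2·t) dt = -(t^4/2 + t^3 + 3·t^2/2 + 3·t/2 + 3/4)·e^(-2·t) + C, the region integral is ≈ 0.0203552 and the full one is 3/4.
The region integral divided by the full integral gives P = 0.027140.

P ≈ 0.02714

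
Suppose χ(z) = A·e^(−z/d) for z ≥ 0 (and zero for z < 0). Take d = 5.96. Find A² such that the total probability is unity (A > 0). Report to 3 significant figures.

We need A² ∫|f|² dz = 1, taking the integral from 0 to ∞.
The integral (without the A² prefactor) comes out to d/2.
Substituting d = 5.96 gives A² = 0.3356, so A = 0.5793.

A^2 ≈ 0.336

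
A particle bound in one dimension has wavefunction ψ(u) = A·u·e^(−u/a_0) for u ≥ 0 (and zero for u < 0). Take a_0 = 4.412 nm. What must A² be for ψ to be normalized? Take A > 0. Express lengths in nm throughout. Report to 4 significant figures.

We need A² ∫|f|² du = 1, taking the integral from 0 to ∞.
∫|ψ|² du = A²·(a_0^3/4).
Setting this equal to 1 gives A² = 1/(a_0^3/4).
Substituting a_0 = 4.412 gives A² = 0.046575, so A = 0.21581.

A^2 ≈ 0.04658 nm^(-3)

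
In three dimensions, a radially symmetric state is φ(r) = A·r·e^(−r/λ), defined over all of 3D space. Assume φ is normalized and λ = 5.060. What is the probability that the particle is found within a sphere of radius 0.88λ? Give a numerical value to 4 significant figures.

With dV = 4πr²dr, the probability is ∫|φ|² dV over r ≤ 0.88λ.
A² is fixed by ∫₀^∞ 4πr²|φ|² dr = 1, i.e. A² = (3·π·λ^5)^(−1).
Substituting u = r/λ, A², 4π and the length scale all cancel in the ratio: P = ∫_{0}^{0.88} u^4·e^(-2·u) du / ∫_{0}^{∞} u^4·e^(-2·u) du.
With ∫ u^4·e^(-2·u) du = -(u^4/2 + u^3 + 3·u^2/2 + 3·u/2 + 3/4)·e^(-2·u) + C, the region integral is ≈ 0.0251888 and the full one is 3/4.
Taking the ratio yields P = 0.033585.

P ≈ 0.03359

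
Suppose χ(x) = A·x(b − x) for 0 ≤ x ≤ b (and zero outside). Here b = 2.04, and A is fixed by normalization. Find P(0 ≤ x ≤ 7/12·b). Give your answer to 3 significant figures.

P ≈ 0.653

|χ|² is the probability density, so P = ∫_{0}^{7/12·b} |χ|² dx.
Since A² = 1/(b^5/30), this is the region integral divided by the full normalization integral.
Substituting u = x/b, A² and the length scale cancel in the ratio: P = ∫_{0}^{7/12} u^2·(1 - u)^2 du / ∫_{0}^{1} u^2·(1 - u)^2 du.
With ∫ u^2·(1 - u)^2 du = u^3·(6·u^2 - 15·u + 10)/30 + C, the region integral is ≈ 0.021779 and the full one is 1/30.
Evaluating gives P = 0.6534.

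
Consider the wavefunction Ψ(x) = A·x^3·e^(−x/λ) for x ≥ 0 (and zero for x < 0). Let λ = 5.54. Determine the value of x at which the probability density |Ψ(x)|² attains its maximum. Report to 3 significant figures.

x ≈ 16.6

The maximum of |Ψ(x)|² occurs where its derivative vanishes.
This gives x = 3·λ.
With λ = 5.54, the most probable position is 16.62.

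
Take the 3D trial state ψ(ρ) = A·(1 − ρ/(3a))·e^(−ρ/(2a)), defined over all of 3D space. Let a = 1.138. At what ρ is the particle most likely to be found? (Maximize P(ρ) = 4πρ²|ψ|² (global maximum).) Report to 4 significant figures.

ρ ≈ 1.138

Differentiate P(ρ) = 4πρ²|ψ|² with respect to ρ and set to zero.
This gives ρ = a.
With a = 1.138, the most probable radial distance is 1.1380.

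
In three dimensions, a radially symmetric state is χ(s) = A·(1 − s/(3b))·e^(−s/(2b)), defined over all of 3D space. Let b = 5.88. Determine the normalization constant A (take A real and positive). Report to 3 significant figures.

The normalization condition is ∫|χ|² 4πs² ds = 1 from 0 to ∞.
In 3D with spherical symmetry the volume element is 4πs² ds.
Recall ∫₀^∞ s^m e^(−s/β) ds = m!·β^(m+1), the integral (without the A² prefactor) comes out to 8·π·b^3/3.
So A² = (8·π·b^3/3)^(−1).
With b = 5.88: A² = 0.0005872 and A = 0.02423.

A ≈ 0.0242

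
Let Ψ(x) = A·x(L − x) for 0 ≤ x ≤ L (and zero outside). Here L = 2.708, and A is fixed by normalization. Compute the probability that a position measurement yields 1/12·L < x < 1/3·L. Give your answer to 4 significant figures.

P ≈ 0.2048

|Ψ|² is the probability density, so P = ∫_{1/12·L}^{1/3·L} |Ψ|² dx.
Since A² = 1/(L^5/30), this is the region integral divided by the full normalization integral.
In terms of u = x/L (A² and the length scale cancel between numerator and denominator), P = [∫_{1/12}^{1/3} u^2·(1 - u)^2 du] / [∫_{0}^{1} u^2·(1 - u)^2 du].
Using ∫ u^2·(1 - u)^2 du = u^3·(6·u^2 - 15·u + 10)/30, the numerator is ≈ 0.00682629 and the denominator is 1/30.
The result is P = 0.20479.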